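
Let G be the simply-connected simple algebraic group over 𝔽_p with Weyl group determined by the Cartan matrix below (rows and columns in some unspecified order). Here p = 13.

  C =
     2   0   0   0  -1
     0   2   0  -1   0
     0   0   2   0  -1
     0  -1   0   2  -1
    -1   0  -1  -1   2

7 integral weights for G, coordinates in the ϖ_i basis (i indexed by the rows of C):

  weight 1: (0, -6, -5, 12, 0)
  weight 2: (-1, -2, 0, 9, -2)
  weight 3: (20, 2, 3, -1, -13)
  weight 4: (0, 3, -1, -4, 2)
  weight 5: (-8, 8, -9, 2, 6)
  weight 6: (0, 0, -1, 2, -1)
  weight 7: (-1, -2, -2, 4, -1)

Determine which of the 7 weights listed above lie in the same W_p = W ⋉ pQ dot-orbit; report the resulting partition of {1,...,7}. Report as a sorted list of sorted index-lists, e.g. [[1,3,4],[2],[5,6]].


Cartan matrix: type D_5 (|W|=1920); un-permuting the 5 rows.

Alcove-folded reps (p=13, 7 weights, presented ϖ-order):

  [1] (1, 3, 0, 1, 1);  [2] (1, 1, 0, 3, 0);  [3] (1, 1, 0, 3, 0);  [4] (1, 1, 0, 3, 0);  [5] (1, 3, 0, 1, 1);  [6] (1, 1, 0, 3, 0);  [7] (1, 1, 0, 3, 0)

Partition of {1..7} into 2 W_13-dot-orbits:

[[1, 5], [2, 3, 4, 6, 7]]


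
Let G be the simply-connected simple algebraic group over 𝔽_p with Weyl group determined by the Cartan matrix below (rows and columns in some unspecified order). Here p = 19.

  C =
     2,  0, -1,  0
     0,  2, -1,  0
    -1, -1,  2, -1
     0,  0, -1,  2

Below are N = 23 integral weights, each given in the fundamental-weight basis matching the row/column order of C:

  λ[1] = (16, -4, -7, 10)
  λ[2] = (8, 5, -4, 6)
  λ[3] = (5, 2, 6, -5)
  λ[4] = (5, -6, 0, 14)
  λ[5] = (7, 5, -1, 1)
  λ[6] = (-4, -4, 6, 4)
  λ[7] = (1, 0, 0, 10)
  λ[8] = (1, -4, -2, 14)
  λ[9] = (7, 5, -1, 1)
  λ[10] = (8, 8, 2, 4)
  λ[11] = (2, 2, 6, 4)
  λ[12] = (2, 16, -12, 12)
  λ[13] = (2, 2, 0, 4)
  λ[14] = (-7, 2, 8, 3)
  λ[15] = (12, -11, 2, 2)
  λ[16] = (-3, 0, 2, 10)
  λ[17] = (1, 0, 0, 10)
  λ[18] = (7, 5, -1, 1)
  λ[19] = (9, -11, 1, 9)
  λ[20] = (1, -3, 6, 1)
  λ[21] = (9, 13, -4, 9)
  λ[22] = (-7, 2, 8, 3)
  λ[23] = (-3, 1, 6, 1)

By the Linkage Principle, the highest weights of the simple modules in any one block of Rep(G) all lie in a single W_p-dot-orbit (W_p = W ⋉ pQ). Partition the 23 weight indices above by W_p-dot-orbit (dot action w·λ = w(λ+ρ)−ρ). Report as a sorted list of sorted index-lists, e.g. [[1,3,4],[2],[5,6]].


Type D_4, rank 4, |W|=192; reorder rows/cols to standard.

Ā_19 reps of the 23 weights (D_4, coords as presented):

  [1] (8, 6, 0, 2) · [2] (6, 3, 3, 4) · [3] (6, 3, 3, 4) · [4] (2, 1, 1, 11) · [5] (8, 6, 0, 2) · [6] (3, 3, 1, 5) · [7] (2, 1, 1, 11) · [8] (2, 1, 1, 11) · [9] (8, 6, 0, 2) · [10] (2, 2, 5, 2) · [11] (3, 3, 1, 5) · [12] (8, 6, 0, 2) · [13] (3, 3, 1, 5) · [14] (6, 3, 3, 4) · [15] (6, 3, 3, 4) · [16] (2, 1, 1, 11) · [17] (2, 1, 1, 11) · [18] (8, 6, 0, 2) · [19] (2, 2, 5, 2) · [20] (2, 2, 5, 2) · [21] (2, 2, 5, 2) · [22] (6, 3, 3, 4) · [23] (2, 2, 5, 2)

5 distinct reps among the 23 weights ⇒ 5 W_19-linkage classes:

[[1, 5, 9, 12, 18], [2, 3, 14, 15, 22], [4, 7, 8, 16, 17], [6, 11, 13], [10, 19, 20, 21, 23]]


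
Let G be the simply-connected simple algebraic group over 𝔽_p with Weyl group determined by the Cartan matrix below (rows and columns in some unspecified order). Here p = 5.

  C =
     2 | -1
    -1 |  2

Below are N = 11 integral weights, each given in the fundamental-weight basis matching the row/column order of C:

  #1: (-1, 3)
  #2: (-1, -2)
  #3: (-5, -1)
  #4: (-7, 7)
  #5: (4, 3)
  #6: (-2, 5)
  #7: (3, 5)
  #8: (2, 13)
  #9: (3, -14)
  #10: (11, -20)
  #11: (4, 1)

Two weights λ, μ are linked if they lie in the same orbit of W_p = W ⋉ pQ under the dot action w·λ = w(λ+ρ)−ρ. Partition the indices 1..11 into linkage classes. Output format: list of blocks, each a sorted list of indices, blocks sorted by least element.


Root system A_2: the 2×2 matrix C matches after relabeling.

W_5-reps of the 11 weights in Ā_5 (same 2-coord order as C):

  λ_1 → (0, 4) · λ_2 → (1, 0) · λ_3 → (0, 4) · λ_4 → (2, 1) · λ_5 → (1, 0) · λ_6 → (0, 4) · λ_7 → (1, 0) · λ_8 → (2, 1) · λ_9 → (3, 1) · λ_10 → (2, 1) · λ_11 → (3, 0)

Partition of {1..11} into 5 W_5-dot-orbits:

[[1, 3, 6], [2, 5, 7], [4, 8, 10], [9], [11]]


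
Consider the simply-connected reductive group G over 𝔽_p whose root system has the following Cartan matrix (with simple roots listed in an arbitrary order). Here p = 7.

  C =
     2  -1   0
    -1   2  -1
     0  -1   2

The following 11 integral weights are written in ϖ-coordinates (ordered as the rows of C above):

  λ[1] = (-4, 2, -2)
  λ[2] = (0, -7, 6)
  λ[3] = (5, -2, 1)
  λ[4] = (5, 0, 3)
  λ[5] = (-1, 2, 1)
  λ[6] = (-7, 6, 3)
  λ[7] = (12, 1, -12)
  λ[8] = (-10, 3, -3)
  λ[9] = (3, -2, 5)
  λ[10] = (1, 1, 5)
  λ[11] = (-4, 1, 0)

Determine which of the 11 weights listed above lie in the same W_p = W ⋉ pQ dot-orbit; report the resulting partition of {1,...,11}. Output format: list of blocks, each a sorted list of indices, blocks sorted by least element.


A_3 Cartan matrix, 3 simple roots permuted; ρ=(1,1,1).

W_7-reps of the 11 weights in Ā_7 (same 3-coord order as C):

    λ_1 → (2, 1, 0)
    λ_2 → (5, 1, 1)
    λ_3 → (5, 1, 1)
    λ_4 → (2, 1, 0)
    λ_5 → (0, 3, 2)
    λ_6 → (2, 1, 0)
    λ_7 → (1, 1, 3)
    λ_8 → (0, 2, 3)
    λ_9 → (1, 1, 3)
    λ_10 → (1, 1, 3)
    λ_11 → (2, 1, 0)

These 11 weights hit 5 W_7-dot-orbits; sizes (4, 2, 1, 3, 1):

[[1, 4, 6, 11], [2, 3], [5], [7, 9, 10], [8]]


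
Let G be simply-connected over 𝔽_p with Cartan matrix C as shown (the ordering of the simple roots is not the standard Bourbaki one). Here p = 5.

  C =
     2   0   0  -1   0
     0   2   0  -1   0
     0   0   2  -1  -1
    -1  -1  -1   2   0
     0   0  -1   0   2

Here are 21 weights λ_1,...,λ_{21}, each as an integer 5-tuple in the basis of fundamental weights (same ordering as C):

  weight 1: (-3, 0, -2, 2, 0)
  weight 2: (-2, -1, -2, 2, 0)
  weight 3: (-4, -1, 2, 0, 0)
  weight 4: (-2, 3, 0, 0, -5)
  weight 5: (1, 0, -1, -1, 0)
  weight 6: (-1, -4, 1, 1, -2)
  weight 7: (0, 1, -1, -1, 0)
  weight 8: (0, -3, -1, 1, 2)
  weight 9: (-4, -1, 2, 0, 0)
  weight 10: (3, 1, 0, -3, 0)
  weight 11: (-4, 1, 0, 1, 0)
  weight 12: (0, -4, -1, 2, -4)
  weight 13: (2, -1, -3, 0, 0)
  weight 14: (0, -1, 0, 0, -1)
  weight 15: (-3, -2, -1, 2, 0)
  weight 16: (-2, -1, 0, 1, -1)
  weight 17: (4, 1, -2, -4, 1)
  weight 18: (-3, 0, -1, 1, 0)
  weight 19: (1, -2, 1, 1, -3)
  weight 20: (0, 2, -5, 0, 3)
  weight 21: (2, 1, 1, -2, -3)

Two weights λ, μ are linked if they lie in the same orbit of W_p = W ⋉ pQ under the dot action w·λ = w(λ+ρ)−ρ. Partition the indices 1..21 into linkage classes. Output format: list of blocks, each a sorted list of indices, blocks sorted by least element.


Dynkin diagram of C (from the 8 off-diagonal −1 entries): D_5.

Ā_5 reps of the 21 weights (D_5, coords as presented):

  λ_1 → (2, 1, 1, 0, 0)
  λ_2 → (1, 0, 1, 1, 0)
  λ_3 → (1, 2, 0, 0, 1)
  λ_4 → (2, 1, 1, 0, 0)
  λ_5 → (2, 1, 0, 0, 1)
  λ_6 → (1, 2, 0, 0, 1)
  λ_7 → (1, 2, 0, 0, 1)
  λ_8 → (0, 1, 0, 1, 2)
  λ_9 → (1, 2, 0, 0, 1)
  λ_10 → (2, 0, 0, 1, 0)
  λ_11 → (2, 1, 1, 0, 0)
  λ_12 → (2, 0, 0, 1, 0)
  λ_13 → (2, 1, 0, 0, 1)
  λ_14 → (1, 0, 1, 1, 0)
  λ_15 → (2, 1, 0, 0, 1)
  λ_16 → (1, 0, 1, 1, 0)
  λ_17 → (0, 1, 0, 1, 2)
  λ_18 → (2, 1, 0, 0, 1)
  λ_19 → (1, 0, 1, 1, 0)
  λ_20 → (2, 0, 0, 1, 0)
  λ_21 → (2, 1, 0, 0, 1)

These 21 weights hit 6 W_5-dot-orbits; sizes (3, 4, 4, 5, 2, 3):

[[1, 4, 11], [2, 14, 16, 19], [3, 6, 7, 9], [5, 13, 15, 18, 21], [8, 17], [10, 12, 20]]


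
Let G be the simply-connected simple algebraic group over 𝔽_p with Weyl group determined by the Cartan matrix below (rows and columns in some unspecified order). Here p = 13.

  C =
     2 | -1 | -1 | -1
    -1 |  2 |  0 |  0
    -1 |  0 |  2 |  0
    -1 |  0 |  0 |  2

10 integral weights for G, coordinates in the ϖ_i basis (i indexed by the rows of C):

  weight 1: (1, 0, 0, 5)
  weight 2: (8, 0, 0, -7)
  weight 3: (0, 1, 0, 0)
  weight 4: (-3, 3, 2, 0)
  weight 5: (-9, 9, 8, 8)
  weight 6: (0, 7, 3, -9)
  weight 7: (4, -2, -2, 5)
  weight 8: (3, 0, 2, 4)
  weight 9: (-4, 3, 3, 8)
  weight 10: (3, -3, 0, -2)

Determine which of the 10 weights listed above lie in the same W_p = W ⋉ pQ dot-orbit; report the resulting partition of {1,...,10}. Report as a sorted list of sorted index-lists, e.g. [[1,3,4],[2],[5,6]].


Root system D_4: the 4×4 matrix C matches after relabeling.

Each λ_j+ρ reduced to Ā_13; 4-tuples below use C's row order:

    λ_1 → (2, 1, 1, 6)
    λ_2 → (2, 1, 1, 6)
    λ_3 → (1, 2, 1, 1)
    λ_4 → (1, 2, 1, 1)
    λ_5 → (1, 2, 1, 1)
    λ_6 → (4, 1, 3, 1)
    λ_7 → (2, 1, 1, 6)
    λ_8 → (0, 1, 3, 5)
    λ_9 → (2, 1, 1, 6)
    λ_10 → (1, 2, 1, 1)

Linkage partition of the 10 weights (4 classes, p=13):

[[1, 2, 7, 9], [3, 4, 5, 10], [6], [8]]


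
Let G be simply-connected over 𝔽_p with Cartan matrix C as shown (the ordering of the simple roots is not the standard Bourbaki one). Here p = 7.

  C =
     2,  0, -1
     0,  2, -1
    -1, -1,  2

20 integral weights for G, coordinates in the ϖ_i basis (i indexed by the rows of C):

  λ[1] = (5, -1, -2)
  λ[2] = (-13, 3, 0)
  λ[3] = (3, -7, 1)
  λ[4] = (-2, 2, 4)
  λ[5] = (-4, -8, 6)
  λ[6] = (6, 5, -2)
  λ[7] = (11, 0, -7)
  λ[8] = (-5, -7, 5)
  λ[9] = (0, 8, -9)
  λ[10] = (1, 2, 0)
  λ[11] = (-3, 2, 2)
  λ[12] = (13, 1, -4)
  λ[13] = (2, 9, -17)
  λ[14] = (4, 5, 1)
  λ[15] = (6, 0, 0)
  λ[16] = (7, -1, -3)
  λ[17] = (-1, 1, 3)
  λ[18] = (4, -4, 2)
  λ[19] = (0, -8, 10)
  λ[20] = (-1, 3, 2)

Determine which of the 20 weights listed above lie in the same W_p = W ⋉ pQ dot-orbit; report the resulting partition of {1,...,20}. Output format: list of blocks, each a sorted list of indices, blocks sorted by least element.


A_3 Cartan matrix, 3 simple roots permuted; ρ=(1,1,1).

Alcove-folded reps (p=7, 20 weights, presented ϖ-order):

  [1] (5, 1, 0);  [2] (4, 2, 0);  [3] (0, 2, 4);  [4] (0, 2, 4);  [5] (0, 4, 3);  [6] (1, 0, 1);  [7] (1, 0, 1);  [8] (0, 2, 4);  [9] (5, 1, 0);  [10] (2, 3, 1);  [11] (2, 3, 1);  [12] (0, 2, 4);  [13] (2, 3, 1);  [14] (1, 0, 1);  [15] (5, 1, 0);  [16] (5, 1, 0);  [17] (0, 2, 4);  [18] (4, 2, 0);  [19] (4, 2, 0);  [20] (0, 4, 3)

Partition of {1..20} into 6 W_7-dot-orbits:

[[1, 9, 15, 16], [2, 18, 19], [3, 4, 8, 12, 17], [5, 20], [6, 7, 14], [10, 11, 13]]


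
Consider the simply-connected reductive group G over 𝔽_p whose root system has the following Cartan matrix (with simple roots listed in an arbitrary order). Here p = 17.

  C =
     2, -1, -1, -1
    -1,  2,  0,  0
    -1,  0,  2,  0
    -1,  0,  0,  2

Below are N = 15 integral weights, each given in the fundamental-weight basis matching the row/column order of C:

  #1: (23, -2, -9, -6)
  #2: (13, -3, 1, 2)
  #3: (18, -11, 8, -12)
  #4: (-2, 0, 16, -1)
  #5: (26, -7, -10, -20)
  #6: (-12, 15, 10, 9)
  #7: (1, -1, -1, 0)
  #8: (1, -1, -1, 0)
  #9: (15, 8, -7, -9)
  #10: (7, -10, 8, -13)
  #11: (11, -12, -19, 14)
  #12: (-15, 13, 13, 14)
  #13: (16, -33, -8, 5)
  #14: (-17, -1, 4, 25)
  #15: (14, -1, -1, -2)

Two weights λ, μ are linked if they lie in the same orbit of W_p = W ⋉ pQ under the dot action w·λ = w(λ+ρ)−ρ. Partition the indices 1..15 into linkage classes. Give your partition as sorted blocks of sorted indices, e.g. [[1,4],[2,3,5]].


Cartan matrix: type D_4 (|W|=192); un-permuting the 4 rows.

W_17-reps of the 15 weights in Ā_17 (same 4-coord order as C):

  1: (1, 5, 0, 1)
  2: (2, 0, 0, 1)
  3: (6, 1, 2, 0)
  4: (0, 0, 16, 1)
  5: (1, 2, 1, 7)
  6: (1, 5, 0, 1)
  7: (2, 0, 0, 1)
  8: (2, 0, 0, 1)
  9: (6, 1, 2, 0)
  10: (4, 4, 4, 1)
  11: (1, 5, 0, 1)
  12: (2, 0, 0, 1)
  13: (1, 5, 0, 1)
  14: (1, 5, 0, 1)
  15: (2, 0, 0, 1)

6 distinct reps among the 15 weights ⇒ 6 W_17-linkage classes:

[[1, 6, 11, 13, 14], [2, 7, 8, 12, 15], [3, 9], [4], [5], [10]]


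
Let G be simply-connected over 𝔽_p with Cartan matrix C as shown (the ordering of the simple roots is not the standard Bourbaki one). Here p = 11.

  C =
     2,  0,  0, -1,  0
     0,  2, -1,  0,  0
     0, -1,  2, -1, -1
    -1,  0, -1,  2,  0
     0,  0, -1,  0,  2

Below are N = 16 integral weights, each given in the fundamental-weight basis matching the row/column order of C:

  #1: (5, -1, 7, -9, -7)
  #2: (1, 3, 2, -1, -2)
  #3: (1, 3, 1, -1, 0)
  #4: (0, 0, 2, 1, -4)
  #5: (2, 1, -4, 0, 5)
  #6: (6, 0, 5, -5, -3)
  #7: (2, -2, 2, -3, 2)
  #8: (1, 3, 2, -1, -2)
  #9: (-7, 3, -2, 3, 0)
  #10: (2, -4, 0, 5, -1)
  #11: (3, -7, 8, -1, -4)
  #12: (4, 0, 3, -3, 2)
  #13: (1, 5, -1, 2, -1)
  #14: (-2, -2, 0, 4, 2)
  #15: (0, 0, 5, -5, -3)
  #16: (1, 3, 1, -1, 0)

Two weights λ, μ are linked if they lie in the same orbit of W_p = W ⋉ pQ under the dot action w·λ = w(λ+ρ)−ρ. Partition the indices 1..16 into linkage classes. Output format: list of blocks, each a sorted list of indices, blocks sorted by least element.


Root system D_5: the 5×5 matrix C matches after relabeling.

W_11-reps of the 16 weights in Ā_11 (same 5-coord order as C):

  1: (2, 6, 0, 0, 0) · 2: (2, 4, 2, 0, 1) · 3: (2, 4, 2, 0, 1) · 4: (1, 1, 0, 2, 3) · 5: (1, 1, 0, 2, 3) · 6: (3, 1, 0, 1, 2) · 7: (1, 1, 0, 2, 3) · 8: (2, 4, 2, 0, 1) · 9: (3, 1, 0, 1, 2) · 10: (3, 1, 0, 1, 2) · 11: (2, 4, 2, 0, 1) · 12: (1, 1, 0, 2, 3) · 13: (2, 6, 0, 0, 0) · 14: (1, 1, 0, 2, 3) · 15: (3, 1, 0, 1, 2) · 16: (2, 4, 2, 0, 1)

These 16 weights hit 4 W_11-dot-orbits; sizes (2, 5, 5, 4):

[[1, 13], [2, 3, 8, 11, 16], [4, 5, 7, 12, 14], [6, 9, 10, 15]]


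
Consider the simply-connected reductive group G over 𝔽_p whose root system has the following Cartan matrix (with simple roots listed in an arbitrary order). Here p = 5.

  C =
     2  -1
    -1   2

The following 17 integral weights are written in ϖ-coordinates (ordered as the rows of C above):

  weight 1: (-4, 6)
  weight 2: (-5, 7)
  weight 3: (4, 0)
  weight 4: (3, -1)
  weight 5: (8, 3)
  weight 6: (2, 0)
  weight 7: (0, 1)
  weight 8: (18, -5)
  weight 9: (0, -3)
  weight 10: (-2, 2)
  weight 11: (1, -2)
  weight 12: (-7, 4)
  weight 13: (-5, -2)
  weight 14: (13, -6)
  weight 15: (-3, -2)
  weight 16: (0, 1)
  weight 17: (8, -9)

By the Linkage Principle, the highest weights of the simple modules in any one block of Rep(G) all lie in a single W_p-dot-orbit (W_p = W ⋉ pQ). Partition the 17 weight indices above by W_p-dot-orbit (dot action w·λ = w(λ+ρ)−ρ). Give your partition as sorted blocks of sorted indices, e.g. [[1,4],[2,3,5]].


C ↔ A_2 under row/col permutation; |W(A_2)| = 6.

Ā_5 reps of the 17 weights (A_2, coords as presented):

  λ_1 → (1, 2) · λ_2 → (1, 1) · λ_3 → (4, 0) · λ_4 → (4, 0) · λ_5 → (3, 1) · λ_6 → (3, 1) · λ_7 → (1, 2) · λ_8 → (0, 4) · λ_9 → (1, 1) · λ_10 → (1, 2) · λ_11 → (1, 1) · λ_12 → (4, 0) · λ_13 → (1, 4) · λ_14 → (4, 0) · λ_15 → (1, 2) · λ_16 → (1, 2) · λ_17 → (3, 1)

Grouping the 17 weights by Ā_5-representative: 6 linkage classes.

[[1, 7, 10, 15, 16], [2, 9, 11], [3, 4, 12, 14], [5, 6, 17], [8], [13]]


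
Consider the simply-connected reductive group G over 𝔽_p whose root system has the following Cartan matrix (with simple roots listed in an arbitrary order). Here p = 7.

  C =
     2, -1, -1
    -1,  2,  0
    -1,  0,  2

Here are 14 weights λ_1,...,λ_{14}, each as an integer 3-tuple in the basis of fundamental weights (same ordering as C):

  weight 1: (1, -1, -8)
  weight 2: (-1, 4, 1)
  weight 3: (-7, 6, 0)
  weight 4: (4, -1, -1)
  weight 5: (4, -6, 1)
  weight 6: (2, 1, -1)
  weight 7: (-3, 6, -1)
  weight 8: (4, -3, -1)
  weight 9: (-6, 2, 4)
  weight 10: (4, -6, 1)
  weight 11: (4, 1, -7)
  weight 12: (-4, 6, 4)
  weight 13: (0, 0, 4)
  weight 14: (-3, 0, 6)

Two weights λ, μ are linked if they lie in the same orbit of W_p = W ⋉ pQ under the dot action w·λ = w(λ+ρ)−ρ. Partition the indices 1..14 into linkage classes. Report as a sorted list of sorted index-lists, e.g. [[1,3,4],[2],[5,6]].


Type A_3, rank 3, |W|=24; reorder rows/cols to standard.

W_7-reps of the 14 weights in Ā_7 (same 3-coord order as C):

  λ_1+ρ ↦ (0, 5, 2)
  λ_2+ρ ↦ (0, 5, 2)
  λ_3+ρ ↦ (1, 1, 5)
  λ_4+ρ ↦ (5, 0, 0)
  λ_5+ρ ↦ (0, 5, 2)
  λ_6+ρ ↦ (3, 2, 0)
  λ_7+ρ ↦ (0, 5, 2)
  λ_8+ρ ↦ (3, 2, 0)
  λ_9+ρ ↦ (3, 2, 0)
  λ_10+ρ ↦ (0, 5, 2)
  λ_11+ρ ↦ (1, 1, 5)
  λ_12+ρ ↦ (3, 2, 0)
  λ_13+ρ ↦ (1, 1, 5)
  λ_14+ρ ↦ (1, 1, 5)

Grouping the 14 weights by Ā_7-representative: 4 linkage classes.

[[1, 2, 5, 7, 10], [3, 11, 13, 14], [4], [6, 8, 9, 12]]


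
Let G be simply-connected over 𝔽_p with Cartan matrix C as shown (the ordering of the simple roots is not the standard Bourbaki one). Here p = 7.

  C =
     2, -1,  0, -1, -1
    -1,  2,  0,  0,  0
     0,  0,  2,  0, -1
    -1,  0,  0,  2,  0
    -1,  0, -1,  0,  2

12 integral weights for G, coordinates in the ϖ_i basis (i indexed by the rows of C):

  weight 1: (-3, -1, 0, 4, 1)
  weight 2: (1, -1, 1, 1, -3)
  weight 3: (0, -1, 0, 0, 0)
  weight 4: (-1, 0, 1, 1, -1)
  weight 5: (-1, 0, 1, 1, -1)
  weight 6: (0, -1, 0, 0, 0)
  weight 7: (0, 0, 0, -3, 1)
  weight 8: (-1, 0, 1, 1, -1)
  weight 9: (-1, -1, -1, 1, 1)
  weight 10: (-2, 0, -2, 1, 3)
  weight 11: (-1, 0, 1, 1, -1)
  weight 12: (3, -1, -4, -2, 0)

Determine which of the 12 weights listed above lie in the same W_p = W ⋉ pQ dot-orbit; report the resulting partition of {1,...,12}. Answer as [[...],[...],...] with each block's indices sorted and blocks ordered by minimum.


Type D_5, rank 5, |W|=1920; reorder rows/cols to standard.

Ā_7 reps of the 12 weights (D_5, coords as presented):

  [1] (0, 2, 1, 3, 0) · [2] (0, 0, 0, 2, 2) · [3] (1, 0, 1, 1, 1) · [4] (0, 1, 2, 2, 0) · [5] (0, 1, 2, 2, 0) · [6] (1, 0, 1, 1, 1) · [7] (1, 0, 1, 1, 1) · [8] (0, 1, 2, 2, 0) · [9] (0, 0, 0, 2, 2) · [10] (1, 0, 1, 1, 1) · [11] (0, 1, 2, 2, 0) · [12] (1, 0, 1, 1, 1)

4 distinct reps among the 12 weights ⇒ 4 W_7-linkage classes:

[[1], [2, 9], [3, 6, 7, 10, 12], [4, 5, 8, 11]]


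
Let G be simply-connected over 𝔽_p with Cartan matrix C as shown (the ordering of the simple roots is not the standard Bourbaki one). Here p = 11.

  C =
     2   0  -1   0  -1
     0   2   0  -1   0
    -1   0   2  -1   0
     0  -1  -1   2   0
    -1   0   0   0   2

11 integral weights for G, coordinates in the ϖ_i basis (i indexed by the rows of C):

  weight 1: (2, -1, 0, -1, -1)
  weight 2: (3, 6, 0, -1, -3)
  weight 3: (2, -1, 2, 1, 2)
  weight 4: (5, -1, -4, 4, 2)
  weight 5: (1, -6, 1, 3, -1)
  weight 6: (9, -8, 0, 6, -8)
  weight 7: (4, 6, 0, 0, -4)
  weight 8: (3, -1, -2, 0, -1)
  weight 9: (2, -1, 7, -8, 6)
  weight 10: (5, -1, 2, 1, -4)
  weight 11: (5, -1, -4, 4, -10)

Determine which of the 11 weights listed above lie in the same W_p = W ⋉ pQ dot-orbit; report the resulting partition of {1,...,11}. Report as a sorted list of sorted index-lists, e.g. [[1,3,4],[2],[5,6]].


A_5 Cartan matrix, 5 simple roots permuted; ρ=(1,1,1,1,1).

Alcove-folded reps (p=11, 11 weights, presented ϖ-order):

  λ_1 → (3, 0, 1, 0, 0);  λ_2 → (2, 6, 1, 0, 1);  λ_3 → (3, 0, 3, 2, 3);  λ_4 → (3, 0, 3, 2, 3);  λ_5 → (2, 4, 1, 1, 0);  λ_6 → (3, 0, 1, 0, 0);  λ_7 → (2, 4, 1, 1, 0);  λ_8 → (3, 0, 1, 0, 0);  λ_9 → (3, 0, 1, 0, 0);  λ_10 → (3, 0, 3, 2, 3);  λ_11 → (3, 1, 2, 0, 3)

Linkage partition of the 11 weights (5 classes, p=11):

[[1, 6, 8, 9], [2], [3, 4, 10], [5, 7], [11]]


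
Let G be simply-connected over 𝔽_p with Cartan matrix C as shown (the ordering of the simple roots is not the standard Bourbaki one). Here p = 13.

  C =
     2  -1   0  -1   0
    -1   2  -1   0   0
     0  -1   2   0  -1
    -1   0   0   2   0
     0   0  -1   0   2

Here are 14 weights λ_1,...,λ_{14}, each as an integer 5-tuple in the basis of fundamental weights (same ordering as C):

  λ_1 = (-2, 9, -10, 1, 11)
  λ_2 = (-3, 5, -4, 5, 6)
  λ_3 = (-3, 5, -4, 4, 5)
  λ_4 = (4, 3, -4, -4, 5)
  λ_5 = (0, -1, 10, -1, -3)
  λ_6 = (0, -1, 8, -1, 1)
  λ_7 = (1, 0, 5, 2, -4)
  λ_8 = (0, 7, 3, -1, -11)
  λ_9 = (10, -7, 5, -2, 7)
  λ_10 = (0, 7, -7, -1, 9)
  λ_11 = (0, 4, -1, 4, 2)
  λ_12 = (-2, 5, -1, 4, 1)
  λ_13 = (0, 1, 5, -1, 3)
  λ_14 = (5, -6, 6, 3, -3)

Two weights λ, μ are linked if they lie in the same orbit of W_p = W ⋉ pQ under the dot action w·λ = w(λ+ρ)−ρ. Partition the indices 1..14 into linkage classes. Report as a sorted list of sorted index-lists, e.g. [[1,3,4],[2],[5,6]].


Type A_5, rank 5, |W|=720; reorder rows/cols to standard.

Ā_13 reps of the 14 weights (A_5, coords as presented):

  λ_1+ρ ↦ (1, 0, 9, 0, 2)
  λ_2+ρ ↦ (2, 1, 3, 3, 3)
  λ_3+ρ ↦ (2, 1, 3, 3, 3)
  λ_4+ρ ↦ (2, 1, 3, 3, 3)
  λ_5+ρ ↦ (1, 0, 9, 0, 2)
  λ_6+ρ ↦ (1, 0, 9, 0, 2)
  λ_7+ρ ↦ (2, 1, 3, 3, 3)
  λ_8+ρ ↦ (1, 2, 6, 0, 4)
  λ_9+ρ ↦ (1, 5, 0, 4, 2)
  λ_10+ρ ↦ (1, 2, 6, 0, 4)
  λ_11+ρ ↦ (1, 5, 0, 4, 2)
  λ_12+ρ ↦ (1, 5, 0, 4, 2)
  λ_13+ρ ↦ (1, 2, 6, 0, 4)
  λ_14+ρ ↦ (1, 5, 0, 4, 2)

The 14 indices split into 4 linkage classes (same alcove rep ⇔ same W_13-dot-orbit):

[[1, 5, 6], [2, 3, 4, 7], [8, 10, 13], [9, 11, 12, 14]]


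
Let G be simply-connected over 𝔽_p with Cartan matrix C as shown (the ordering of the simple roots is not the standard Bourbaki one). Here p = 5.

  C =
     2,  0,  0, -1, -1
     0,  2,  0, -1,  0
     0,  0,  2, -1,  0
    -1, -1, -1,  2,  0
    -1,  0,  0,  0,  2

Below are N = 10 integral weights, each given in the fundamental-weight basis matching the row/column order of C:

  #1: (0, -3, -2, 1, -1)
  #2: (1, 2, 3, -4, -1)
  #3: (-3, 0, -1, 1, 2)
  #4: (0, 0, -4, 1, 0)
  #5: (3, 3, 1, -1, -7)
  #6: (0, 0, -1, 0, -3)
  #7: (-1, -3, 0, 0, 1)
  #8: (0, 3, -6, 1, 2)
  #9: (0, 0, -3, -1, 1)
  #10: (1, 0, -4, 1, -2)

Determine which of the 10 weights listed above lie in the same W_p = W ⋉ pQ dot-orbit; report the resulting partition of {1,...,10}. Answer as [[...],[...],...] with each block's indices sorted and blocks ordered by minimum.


Root system D_5: the 5×5 matrix C matches after relabeling.

Ā_5 reps of the 10 weights (D_5, coords as presented):

  [1] (0, 1, 0, 1, 0) · [2] (1, 0, 1, 1, 0) · [3] (1, 1, 0, 0, 1) · [4] (0, 0, 2, 1, 1) · [5] (0, 0, 2, 1, 1) · [6] (1, 1, 0, 0, 1) · [7] (1, 1, 0, 0, 1) · [8] (1, 1, 0, 0, 1) · [9] (1, 1, 0, 0, 1) · [10] (0, 0, 2, 1, 1)

Partition of {1..10} into 4 W_5-dot-orbits:

[[1], [2], [3, 6, 7, 8, 9], [4, 5, 10]]


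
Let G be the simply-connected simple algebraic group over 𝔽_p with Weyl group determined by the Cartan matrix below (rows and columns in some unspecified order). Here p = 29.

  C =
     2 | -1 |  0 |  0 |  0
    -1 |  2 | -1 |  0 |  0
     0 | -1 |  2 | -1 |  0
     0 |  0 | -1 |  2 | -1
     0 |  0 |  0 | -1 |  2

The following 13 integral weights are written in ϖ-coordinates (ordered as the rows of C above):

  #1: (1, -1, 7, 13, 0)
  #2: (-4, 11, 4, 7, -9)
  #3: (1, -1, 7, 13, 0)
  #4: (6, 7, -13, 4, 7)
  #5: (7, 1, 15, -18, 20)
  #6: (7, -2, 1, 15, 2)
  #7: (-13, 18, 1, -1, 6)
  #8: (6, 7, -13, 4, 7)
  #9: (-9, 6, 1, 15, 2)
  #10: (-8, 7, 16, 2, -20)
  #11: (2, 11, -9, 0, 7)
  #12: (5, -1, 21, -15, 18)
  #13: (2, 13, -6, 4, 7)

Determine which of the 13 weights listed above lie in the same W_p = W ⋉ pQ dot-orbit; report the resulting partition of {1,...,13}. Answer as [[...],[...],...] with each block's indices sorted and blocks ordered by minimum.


C ↔ A_5 under row/col permutation; |W(A_5)| = 720.

W_29-reps of the 13 weights in Ā_29 (same 5-coord order as C):

  1: (2, 0, 8, 14, 1)
  2: (3, 9, 5, 0, 8)
  3: (2, 0, 8, 14, 1)
  4: (3, 4, 1, 7, 1)
  5: (7, 1, 1, 16, 3)
  6: (7, 1, 1, 16, 3)
  7: (12, 7, 2, 0, 7)
  8: (3, 4, 1, 7, 1)
  9: (7, 1, 1, 16, 3)
  10: (7, 1, 1, 16, 3)
  11: (3, 4, 1, 7, 1)
  12: (2, 0, 8, 14, 1)
  13: (3, 9, 5, 0, 8)

Linkage partition of the 13 weights (5 classes, p=29):

[[1, 3, 12], [2, 13], [4, 8, 11], [5, 6, 9, 10], [7]]


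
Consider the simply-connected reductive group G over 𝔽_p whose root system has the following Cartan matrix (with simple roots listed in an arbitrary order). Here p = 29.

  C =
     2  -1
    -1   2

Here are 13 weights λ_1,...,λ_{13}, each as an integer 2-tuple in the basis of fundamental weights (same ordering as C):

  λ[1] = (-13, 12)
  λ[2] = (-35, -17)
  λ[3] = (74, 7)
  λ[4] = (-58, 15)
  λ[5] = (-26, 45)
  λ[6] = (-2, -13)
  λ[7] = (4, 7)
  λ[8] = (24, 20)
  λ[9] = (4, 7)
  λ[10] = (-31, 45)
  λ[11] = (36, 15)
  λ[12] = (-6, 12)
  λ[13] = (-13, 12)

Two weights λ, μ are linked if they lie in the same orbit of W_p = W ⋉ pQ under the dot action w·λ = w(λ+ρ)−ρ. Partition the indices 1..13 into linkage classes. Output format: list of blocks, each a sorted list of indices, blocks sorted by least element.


C ↔ A_2 under row/col permutation; |W(A_2)| = 6.

Alcove-folded reps (p=29, 13 weights, presented ϖ-order):

  1: (12, 1) · 2: (5, 8) · 3: (8, 4) · 4: (12, 1) · 5: (8, 4) · 6: (12, 1) · 7: (5, 8) · 8: (8, 4) · 9: (5, 8) · 10: (12, 1) · 11: (5, 8) · 12: (5, 8) · 13: (12, 1)

Linkage partition of the 13 weights (3 classes, p=29):

[[1, 4, 6, 10, 13], [2, 7, 9, 11, 12], [3, 5, 8]]


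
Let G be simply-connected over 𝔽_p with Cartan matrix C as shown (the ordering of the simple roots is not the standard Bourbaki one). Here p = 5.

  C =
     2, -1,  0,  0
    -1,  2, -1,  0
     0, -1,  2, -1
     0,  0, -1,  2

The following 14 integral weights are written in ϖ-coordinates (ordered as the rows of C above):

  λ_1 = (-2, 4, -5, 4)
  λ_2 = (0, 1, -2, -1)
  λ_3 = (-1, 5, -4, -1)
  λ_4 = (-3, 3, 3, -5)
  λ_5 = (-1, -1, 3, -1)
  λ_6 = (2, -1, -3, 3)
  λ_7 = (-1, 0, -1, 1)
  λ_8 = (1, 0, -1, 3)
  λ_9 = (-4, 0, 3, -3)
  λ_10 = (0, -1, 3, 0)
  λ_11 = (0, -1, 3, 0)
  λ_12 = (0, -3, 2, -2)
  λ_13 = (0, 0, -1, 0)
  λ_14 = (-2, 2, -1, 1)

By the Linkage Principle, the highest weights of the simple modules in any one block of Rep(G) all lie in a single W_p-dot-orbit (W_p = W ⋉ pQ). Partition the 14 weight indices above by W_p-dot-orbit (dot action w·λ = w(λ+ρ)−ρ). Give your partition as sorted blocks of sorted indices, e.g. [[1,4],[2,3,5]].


Cartan matrix: type A_4 (|W|=120); un-permuting the 4 rows.

W_5-reps of the 14 weights in Ā_5 (same 4-coord order as C):

  λ_1+ρ ↦ (0, 0, 4, 0)
  λ_2+ρ ↦ (1, 1, 0, 1)
  λ_3+ρ ↦ (1, 2, 0, 2)
  λ_4+ρ ↦ (1, 1, 0, 1)
  λ_5+ρ ↦ (0, 0, 4, 0)
  λ_6+ρ ↦ (1, 2, 0, 2)
  λ_7+ρ ↦ (0, 1, 0, 2)
  λ_8+ρ ↦ (0, 1, 0, 2)
  λ_9+ρ ↦ (1, 2, 0, 2)
  λ_10+ρ ↦ (0, 0, 4, 0)
  λ_11+ρ ↦ (0, 0, 4, 0)
  λ_12+ρ ↦ (1, 1, 0, 1)
  λ_13+ρ ↦ (1, 1, 0, 1)
  λ_14+ρ ↦ (1, 2, 0, 2)

Partition of {1..14} into 4 W_5-dot-orbits:

[[1, 5, 10, 11], [2, 4, 12, 13], [3, 6, 9, 14], [7, 8]]


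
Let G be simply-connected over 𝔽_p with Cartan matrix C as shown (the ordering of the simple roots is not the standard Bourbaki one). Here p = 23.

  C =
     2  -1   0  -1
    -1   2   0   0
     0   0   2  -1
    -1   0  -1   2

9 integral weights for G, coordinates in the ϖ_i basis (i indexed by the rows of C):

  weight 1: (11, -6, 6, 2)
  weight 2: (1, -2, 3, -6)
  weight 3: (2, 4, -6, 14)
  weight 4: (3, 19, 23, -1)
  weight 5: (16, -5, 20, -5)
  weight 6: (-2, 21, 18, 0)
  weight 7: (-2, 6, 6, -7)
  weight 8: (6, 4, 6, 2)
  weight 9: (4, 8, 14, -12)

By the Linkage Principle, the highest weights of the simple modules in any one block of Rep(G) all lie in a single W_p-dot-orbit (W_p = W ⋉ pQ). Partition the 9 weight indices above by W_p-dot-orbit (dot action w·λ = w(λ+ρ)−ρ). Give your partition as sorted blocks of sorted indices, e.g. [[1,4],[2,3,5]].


C ↔ A_4 under row/col permutation; |W(A_4)| = 120.

Alcove-folded reps (p=23, 9 weights, presented ϖ-order):

  λ_1+ρ ↦ (7, 5, 7, 3)
  λ_2+ρ ↦ (1, 3, 1, 0)
  λ_3+ρ ↦ (3, 5, 5, 10)
  λ_4+ρ ↦ (1, 3, 1, 0)
  λ_5+ρ ↦ (2, 7, 6, 4)
  λ_6+ρ ↦ (1, 3, 1, 0)
  λ_7+ρ ↦ (6, 0, 0, 1)
  λ_8+ρ ↦ (7, 5, 7, 3)
  λ_9+ρ ↦ (6, 3, 4, 5)

6 distinct reps among the 9 weights ⇒ 6 W_23-linkage classes:

[[1, 8], [2, 4, 6], [3], [5], [7], [9]]


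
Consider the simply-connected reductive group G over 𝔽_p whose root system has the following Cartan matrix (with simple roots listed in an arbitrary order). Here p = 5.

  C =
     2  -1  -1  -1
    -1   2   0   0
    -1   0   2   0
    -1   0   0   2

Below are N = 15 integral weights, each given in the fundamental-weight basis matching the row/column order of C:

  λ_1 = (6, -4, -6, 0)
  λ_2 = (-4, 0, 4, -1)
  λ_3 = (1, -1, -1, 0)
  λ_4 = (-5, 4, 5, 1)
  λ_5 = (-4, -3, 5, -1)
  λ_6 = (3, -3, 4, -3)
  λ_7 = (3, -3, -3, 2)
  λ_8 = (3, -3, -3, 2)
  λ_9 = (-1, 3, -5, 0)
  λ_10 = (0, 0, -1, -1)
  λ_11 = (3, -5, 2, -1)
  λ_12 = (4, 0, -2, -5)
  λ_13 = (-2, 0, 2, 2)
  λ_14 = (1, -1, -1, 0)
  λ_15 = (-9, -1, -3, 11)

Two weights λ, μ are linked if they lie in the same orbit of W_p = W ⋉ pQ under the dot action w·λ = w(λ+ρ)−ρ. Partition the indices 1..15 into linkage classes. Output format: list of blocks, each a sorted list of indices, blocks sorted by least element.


Root system D_4: the 4×4 matrix C matches after relabeling.

Folding the 15 weights λ_j+ρ into Ā_5 (reps in the given 4-coord order):

    1: (0, 0, 2, 2)
    2: (2, 0, 0, 1)
    3: (2, 0, 0, 1)
    4: (1, 1, 0, 0)
    5: (0, 0, 2, 2)
    6: (0, 2, 1, 2)
    7: (2, 0, 0, 1)
    8: (2, 0, 0, 1)
    9: (1, 0, 0, 3)
    10: (1, 1, 0, 0)
    11: (0, 2, 1, 2)
    12: (1, 0, 0, 3)
    13: (0, 0, 2, 2)
    14: (2, 0, 0, 1)
    15: (0, 0, 2, 2)

Partition of {1..15} into 5 W_5-dot-orbits:

[[1, 5, 13, 15], [2, 3, 7, 8, 14], [4, 10], [6, 11], [9, 12]]


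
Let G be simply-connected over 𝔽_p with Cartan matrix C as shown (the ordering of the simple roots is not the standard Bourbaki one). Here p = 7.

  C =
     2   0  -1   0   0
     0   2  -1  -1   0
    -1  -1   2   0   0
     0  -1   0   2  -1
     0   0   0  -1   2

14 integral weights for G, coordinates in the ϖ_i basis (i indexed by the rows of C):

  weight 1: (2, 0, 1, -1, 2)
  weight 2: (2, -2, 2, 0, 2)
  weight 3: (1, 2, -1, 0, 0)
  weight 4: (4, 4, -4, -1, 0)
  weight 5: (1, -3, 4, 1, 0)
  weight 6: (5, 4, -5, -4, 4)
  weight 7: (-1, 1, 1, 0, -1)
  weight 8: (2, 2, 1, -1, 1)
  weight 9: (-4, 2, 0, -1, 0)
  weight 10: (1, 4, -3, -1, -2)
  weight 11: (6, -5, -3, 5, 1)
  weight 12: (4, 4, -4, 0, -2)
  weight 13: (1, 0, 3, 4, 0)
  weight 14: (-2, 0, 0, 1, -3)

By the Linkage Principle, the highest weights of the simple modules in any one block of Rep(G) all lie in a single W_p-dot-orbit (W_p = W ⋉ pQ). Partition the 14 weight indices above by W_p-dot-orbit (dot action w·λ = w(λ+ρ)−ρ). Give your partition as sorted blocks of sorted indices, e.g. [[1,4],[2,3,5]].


C ↔ A_5 under row/col permutation; |W(A_5)| = 720.

Each λ_j+ρ reduced to Ā_7; 5-tuples below use C's row order:

  1: (1, 1, 2, 0, 1);  2: (1, 1, 2, 0, 1);  3: (2, 3, 0, 1, 1);  4: (1, 2, 3, 0, 0);  5: (1, 2, 3, 0, 0);  6: (0, 2, 2, 1, 0);  7: (0, 2, 2, 1, 0);  8: (0, 2, 2, 1, 0);  9: (1, 1, 2, 0, 1);  10: (0, 2, 2, 1, 0);  11: (1, 2, 3, 0, 0);  12: (1, 2, 3, 0, 0);  13: (1, 1, 0, 0, 2);  14: (1, 1, 0, 0, 2)

The 14 indices split into 5 linkage classes (same alcove rep ⇔ same W_7-dot-orbit):

[[1, 2, 9], [3], [4, 5, 11, 12], [6, 7, 8, 10], [13, 14]]


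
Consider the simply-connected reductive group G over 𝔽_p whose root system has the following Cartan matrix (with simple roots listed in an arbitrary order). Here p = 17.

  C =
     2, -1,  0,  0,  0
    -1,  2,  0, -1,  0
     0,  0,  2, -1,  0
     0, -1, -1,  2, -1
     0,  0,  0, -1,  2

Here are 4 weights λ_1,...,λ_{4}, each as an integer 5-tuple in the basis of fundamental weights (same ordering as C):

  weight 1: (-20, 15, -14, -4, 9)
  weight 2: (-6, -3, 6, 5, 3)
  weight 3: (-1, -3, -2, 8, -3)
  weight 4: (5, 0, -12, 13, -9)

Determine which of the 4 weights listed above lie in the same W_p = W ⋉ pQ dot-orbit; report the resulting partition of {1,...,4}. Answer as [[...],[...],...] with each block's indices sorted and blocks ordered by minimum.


Cartan matrix: type D_5 (|W|=1920); un-permuting the 5 rows.

Folding the 4 weights λ_j+ρ into Ā_17 (reps in the given 5-coord order):

    1: (2, 0, 6, 1, 3)
    2: (2, 0, 6, 1, 3)
    3: (2, 0, 1, 4, 2)
    4: (2, 0, 6, 1, 3)

The 4 indices split into 2 linkage classes (same alcove rep ⇔ same W_17-dot-orbit):

[[1, 2, 4], [3]]


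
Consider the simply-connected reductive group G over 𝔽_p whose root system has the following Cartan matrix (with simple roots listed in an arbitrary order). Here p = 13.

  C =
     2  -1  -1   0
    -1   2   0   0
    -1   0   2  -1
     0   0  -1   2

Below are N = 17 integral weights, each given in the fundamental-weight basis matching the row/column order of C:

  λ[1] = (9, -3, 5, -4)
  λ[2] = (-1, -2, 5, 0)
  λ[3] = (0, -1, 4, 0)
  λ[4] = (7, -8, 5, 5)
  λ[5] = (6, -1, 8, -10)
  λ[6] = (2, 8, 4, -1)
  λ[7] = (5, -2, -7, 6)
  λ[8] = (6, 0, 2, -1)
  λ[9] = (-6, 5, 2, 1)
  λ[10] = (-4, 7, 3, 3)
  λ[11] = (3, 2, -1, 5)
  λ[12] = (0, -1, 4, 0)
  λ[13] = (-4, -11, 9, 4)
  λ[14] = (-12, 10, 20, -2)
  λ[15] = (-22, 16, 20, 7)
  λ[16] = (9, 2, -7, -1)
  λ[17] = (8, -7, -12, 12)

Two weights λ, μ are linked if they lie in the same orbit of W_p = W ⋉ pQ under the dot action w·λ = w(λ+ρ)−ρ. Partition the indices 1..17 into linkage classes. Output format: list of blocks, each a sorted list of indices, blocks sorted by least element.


Root system A_4: the 4×4 matrix C matches after relabeling.

Ā_13 reps of the 17 weights (A_4, coords as presented):

    λ_1 → (7, 1, 3, 0)
    λ_2 → (1, 0, 5, 1)
    λ_3 → (1, 0, 5, 1)
    λ_4 → (1, 0, 5, 1)
    λ_5 → (4, 3, 0, 6)
    λ_6 → (3, 5, 1, 4)
    λ_7 → (1, 0, 5, 1)
    λ_8 → (7, 1, 3, 0)
    λ_9 → (3, 1, 2, 0)
    λ_10 → (3, 5, 1, 4)
    λ_11 → (4, 3, 0, 6)
    λ_12 → (1, 0, 5, 1)
    λ_13 → (7, 1, 3, 0)
    λ_14 → (3, 1, 2, 0)
    λ_15 → (3, 5, 1, 4)
    λ_16 → (4, 3, 0, 6)
    λ_17 → (6, 2, 3, 2)

Partition of {1..17} into 6 W_13-dot-orbits:

[[1, 8, 13], [2, 3, 4, 7, 12], [5, 11, 16], [6, 10, 15], [9, 14], [17]]


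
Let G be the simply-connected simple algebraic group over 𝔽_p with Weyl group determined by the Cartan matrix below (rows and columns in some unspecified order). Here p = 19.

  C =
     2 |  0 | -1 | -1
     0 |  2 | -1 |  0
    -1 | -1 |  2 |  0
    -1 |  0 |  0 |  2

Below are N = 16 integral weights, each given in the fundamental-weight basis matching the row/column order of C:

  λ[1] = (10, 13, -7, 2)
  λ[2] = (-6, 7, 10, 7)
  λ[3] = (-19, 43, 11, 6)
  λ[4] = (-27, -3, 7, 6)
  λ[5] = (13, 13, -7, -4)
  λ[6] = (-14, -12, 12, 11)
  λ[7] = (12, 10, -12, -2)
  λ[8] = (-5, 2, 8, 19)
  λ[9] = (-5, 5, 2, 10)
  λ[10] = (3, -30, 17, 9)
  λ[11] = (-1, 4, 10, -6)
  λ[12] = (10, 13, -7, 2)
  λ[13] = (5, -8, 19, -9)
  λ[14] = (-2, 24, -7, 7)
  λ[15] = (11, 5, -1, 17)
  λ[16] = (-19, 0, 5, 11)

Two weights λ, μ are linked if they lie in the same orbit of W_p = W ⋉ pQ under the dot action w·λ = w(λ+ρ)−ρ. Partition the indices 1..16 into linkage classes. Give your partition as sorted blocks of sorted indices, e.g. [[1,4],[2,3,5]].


C ↔ A_4 under row/col permutation; |W(A_4)| = 120.

Ā_19 reps of the 16 weights (A_4, coords as presented):

  λ_1+ρ ↦ (5, 5, 6, 0)
  λ_2+ρ ↦ (5, 5, 6, 0)
  λ_3+ρ ↦ (0, 11, 1, 6)
  λ_4+ρ ↦ (1, 0, 11, 1)
  λ_5+ρ ↦ (5, 5, 6, 0)
  λ_6+ρ ↦ (1, 0, 11, 1)
  λ_7+ρ ↦ (1, 0, 11, 1)
  λ_8+ρ ↦ (3, 5, 1, 7)
  λ_9+ρ ↦ (3, 5, 1, 7)
  λ_10+ρ ↦ (3, 5, 1, 7)
  λ_11+ρ ↦ (5, 5, 6, 0)
  λ_12+ρ ↦ (5, 5, 6, 0)
  λ_13+ρ ↦ (1, 0, 11, 1)
  λ_14+ρ ↦ (0, 11, 1, 6)
  λ_15+ρ ↦ (1, 0, 11, 1)
  λ_16+ρ ↦ (0, 11, 1, 6)

These 16 weights hit 4 W_19-dot-orbits; sizes (5, 3, 5, 3):

[[1, 2, 5, 11, 12], [3, 14, 16], [4, 6, 7, 13, 15], [8, 9, 10]]


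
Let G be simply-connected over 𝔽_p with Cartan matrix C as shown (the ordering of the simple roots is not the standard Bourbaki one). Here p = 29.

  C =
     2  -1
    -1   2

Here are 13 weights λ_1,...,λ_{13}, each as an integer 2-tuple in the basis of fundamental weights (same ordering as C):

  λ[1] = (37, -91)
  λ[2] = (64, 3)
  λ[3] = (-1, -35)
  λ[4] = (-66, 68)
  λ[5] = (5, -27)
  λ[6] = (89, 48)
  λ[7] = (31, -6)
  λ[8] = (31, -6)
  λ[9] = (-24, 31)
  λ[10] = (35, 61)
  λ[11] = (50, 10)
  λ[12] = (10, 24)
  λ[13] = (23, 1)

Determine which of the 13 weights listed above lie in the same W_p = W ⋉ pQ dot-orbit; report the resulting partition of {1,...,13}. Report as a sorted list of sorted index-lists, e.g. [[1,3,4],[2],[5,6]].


Cartan matrix: type A_2 (|W|=6); un-permuting the 2 rows.

Folding the 13 weights λ_j+ρ into Ā_29 (reps in the given 2-coord order):

  [1] (20, 6);  [2] (4, 18);  [3] (24, 5);  [4] (4, 18);  [5] (20, 6);  [6] (20, 6);  [7] (24, 2);  [8] (24, 2);  [9] (20, 6);  [10] (4, 18);  [11] (4, 18);  [12] (4, 18);  [13] (24, 2)

4 distinct reps among the 13 weights ⇒ 4 W_29-linkage classes:

[[1, 5, 6, 9], [2, 4, 10, 11, 12], [3], [7, 8, 13]]


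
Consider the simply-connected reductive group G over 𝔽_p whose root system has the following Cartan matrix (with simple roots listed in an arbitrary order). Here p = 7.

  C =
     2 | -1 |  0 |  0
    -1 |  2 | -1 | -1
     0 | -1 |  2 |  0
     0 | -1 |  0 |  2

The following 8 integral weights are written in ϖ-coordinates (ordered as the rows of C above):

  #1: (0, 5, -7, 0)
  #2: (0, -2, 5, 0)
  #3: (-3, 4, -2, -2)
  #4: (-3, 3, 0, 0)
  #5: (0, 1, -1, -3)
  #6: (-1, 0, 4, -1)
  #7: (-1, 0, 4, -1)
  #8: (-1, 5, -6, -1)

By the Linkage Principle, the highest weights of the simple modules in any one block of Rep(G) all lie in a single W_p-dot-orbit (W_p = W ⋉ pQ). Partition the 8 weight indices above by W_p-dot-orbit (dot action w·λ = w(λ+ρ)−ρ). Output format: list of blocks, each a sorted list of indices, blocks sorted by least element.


Cartan matrix: type D_4 (|W|=192); un-permuting the 4 rows.

Ā_7 reps of the 8 weights (D_4, coords as presented):

    [1] (0, 1, 5, 0)
    [2] (0, 1, 5, 0)
    [3] (2, 1, 1, 1)
    [4] (2, 1, 1, 1)
    [5] (1, 0, 0, 2)
    [6] (0, 1, 5, 0)
    [7] (0, 1, 5, 0)
    [8] (0, 1, 5, 0)

Partition of {1..8} into 3 W_7-dot-orbits:

[[1, 2, 6, 7, 8], [3, 4], [5]]


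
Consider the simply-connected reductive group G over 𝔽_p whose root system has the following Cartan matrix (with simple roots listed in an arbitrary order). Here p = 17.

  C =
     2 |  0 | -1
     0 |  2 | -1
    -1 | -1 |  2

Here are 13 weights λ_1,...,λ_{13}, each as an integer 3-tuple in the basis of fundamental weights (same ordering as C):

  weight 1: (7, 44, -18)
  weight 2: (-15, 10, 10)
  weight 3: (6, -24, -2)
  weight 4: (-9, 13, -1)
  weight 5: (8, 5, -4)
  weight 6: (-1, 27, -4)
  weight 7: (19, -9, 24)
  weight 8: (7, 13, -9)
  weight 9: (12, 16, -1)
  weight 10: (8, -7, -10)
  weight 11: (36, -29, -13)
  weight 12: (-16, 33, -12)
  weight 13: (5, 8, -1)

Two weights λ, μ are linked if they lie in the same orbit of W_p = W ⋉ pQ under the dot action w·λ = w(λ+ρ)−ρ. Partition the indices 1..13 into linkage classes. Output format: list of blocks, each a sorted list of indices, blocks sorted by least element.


C ↔ A_3 under row/col permutation; |W(A_3)| = 24.

Ā_17 reps of the 13 weights (A_3, coords as presented):

  λ_1 → (6, 9, 0) · λ_2 → (6, 3, 3) · λ_3 → (10, 6, 0) · λ_4 → (0, 6, 8) · λ_5 → (6, 3, 3) · λ_6 → (0, 6, 8) · λ_7 → (0, 6, 8) · λ_8 → (0, 6, 8) · λ_9 → (0, 4, 0) · λ_10 → (6, 9, 0) · λ_11 → (6, 3, 3) · λ_12 → (6, 9, 0) · λ_13 → (6, 9, 0)

These 13 weights hit 5 W_17-dot-orbits; sizes (4, 3, 1, 4, 1):

[[1, 10, 12, 13], [2, 5, 11], [3], [4, 6, 7, 8], [9]]


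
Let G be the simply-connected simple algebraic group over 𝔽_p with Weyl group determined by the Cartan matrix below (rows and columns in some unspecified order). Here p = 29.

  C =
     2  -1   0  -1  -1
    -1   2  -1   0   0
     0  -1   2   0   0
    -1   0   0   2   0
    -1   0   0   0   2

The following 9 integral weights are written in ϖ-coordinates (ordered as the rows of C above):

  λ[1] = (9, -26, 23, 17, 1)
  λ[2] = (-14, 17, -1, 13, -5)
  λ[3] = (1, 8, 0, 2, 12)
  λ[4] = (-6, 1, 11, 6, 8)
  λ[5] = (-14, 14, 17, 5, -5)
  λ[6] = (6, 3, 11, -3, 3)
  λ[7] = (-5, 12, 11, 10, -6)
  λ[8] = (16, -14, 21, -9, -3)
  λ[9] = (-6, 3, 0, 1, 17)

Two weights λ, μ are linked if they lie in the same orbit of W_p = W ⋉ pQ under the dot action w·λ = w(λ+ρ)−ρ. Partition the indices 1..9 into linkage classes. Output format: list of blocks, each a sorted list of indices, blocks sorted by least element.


Cartan matrix: type D_5 (|W|=1920); un-permuting the 5 rows.

λ_j+ρ reflected into Ā_29 (⟨·,θ^∨⟩≤29); 5-tuples as given:

  1: (1, 1, 0, 3, 13)
  2: (1, 1, 0, 3, 13)
  3: (1, 1, 0, 3, 13)
  4: (2, 3, 9, 2, 4)
  5: (2, 3, 9, 2, 4)
  6: (2, 3, 9, 2, 4)
  7: (2, 3, 9, 2, 4)
  8: (2, 3, 9, 2, 4)
  9: (1, 1, 0, 3, 13)

Grouping the 9 weights by Ā_29-representative: 2 linkage classes.

[[1, 2, 3, 9], [4, 5, 6, 7, 8]]
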